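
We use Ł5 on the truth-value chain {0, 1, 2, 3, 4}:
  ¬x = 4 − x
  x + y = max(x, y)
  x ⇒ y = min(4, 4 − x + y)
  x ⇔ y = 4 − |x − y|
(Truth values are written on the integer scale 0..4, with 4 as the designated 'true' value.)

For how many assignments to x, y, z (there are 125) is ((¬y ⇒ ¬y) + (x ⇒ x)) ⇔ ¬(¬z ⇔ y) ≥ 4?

10

value 4: 10 assignments (counts)
value 3: 20 assignments
value 2: 30 assignments
value 1: 40 assignments
value 0: 25 assignments
So 10 of the 125 assignments meet the threshold.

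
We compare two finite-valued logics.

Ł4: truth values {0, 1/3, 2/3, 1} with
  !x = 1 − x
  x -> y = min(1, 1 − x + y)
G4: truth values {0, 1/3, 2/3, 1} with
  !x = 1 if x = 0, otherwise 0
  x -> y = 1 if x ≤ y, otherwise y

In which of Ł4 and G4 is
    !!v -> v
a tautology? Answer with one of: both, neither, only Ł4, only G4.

In Ł4: every assignment gives 1 — tautology.
In G4: at v = 1/3 the value is 1/3 — not a tautology.

only Ł4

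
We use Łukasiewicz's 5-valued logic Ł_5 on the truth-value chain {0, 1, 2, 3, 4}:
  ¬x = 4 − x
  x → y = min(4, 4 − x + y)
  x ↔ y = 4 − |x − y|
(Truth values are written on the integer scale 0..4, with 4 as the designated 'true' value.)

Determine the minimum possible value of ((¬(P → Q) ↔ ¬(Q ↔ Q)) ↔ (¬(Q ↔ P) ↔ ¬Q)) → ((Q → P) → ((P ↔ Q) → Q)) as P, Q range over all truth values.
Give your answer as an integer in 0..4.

2

Take P = 2, Q = 0:
P → Q = 2 → 0 = 2
¬(P → Q) = ¬2 = 2
Q ↔ Q = 0 ↔ 0 = 4
¬(Q ↔ Q) = ¬4 = 0
¬(P → Q) ↔ ¬(Q ↔ Q) = 2 ↔ 0 = 2
Q ↔ P = 0 ↔ 2 = 2
¬(Q ↔ P) = ¬2 = 2
¬Q = ¬0 = 4
¬(Q ↔ P) ↔ ¬Q = 2 ↔ 4 = 2
(¬(P → Q) ↔ ¬(Q ↔ Q)) ↔ (¬(Q ↔ P) ↔ ¬Q) = 2 ↔ 2 = 4
Q → P = 0 → 2 = 4
P ↔ Q = 2 ↔ 0 = 2
(P ↔ Q) → Q = 2 → 0 = 2
(Q → P) → ((P ↔ Q) → Q) = 4 → 2 = 2
((¬(P → Q) ↔ ¬(Q ↔ Q)) ↔ (¬(Q ↔ P) ↔ ¬Q)) → ((Q → P) → ((P ↔ Q) → Q)) = 4 → 2 = 2
No assignment yields a value below 2, so this is the minimum.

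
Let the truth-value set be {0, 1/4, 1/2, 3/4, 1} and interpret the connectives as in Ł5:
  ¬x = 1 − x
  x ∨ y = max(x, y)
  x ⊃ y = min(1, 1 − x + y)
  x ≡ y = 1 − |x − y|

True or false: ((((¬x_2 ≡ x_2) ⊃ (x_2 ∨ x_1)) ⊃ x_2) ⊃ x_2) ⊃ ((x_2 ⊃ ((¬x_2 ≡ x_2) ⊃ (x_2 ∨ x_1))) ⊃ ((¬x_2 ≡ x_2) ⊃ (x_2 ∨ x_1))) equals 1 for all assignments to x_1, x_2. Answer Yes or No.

At x_1 = 1/2, x_2 = 1/2, for instance:
¬x_2 = ¬1/2 = 1/2
¬x_2 ≡ x_2 = 1/2 ≡ 1/2 = 1
x_2 ∨ x_1 = 1/2 ∨ 1/2 = 1/2
(¬x_2 ≡ x_2) ⊃ (x_2 ∨ x_1) = 1 ⊃ 1/2 = 1/2
((¬x_2 ≡ x_2) ⊃ (x_2 ∨ x_1)) ⊃ x_2 = 1/2 ⊃ 1/2 = 1
(((¬x_2 ≡ x_2) ⊃ (x_2 ∨ x_1)) ⊃ x_2) ⊃ x_2 = 1 ⊃ 1/2 = 1/2
x_2 ⊃ ((¬x_2 ≡ x_2) ⊃ (x_2 ∨ x_1)) = 1/2 ⊃ 1/2 = 1
(x_2 ⊃ ((¬x_2 ≡ x_2) ⊃ (x_2 ∨ x_1))) ⊃ ((¬x_2 ≡ x_2) ⊃ (x_2 ∨ x_1)) = 1 ⊃ 1/2 = 1/2
((((¬x_2 ≡ x_2) ⊃ (x_2 ∨ x_1)) ⊃ x_2) ⊃ x_2) ⊃ ((x_2 ⊃ ((¬x_2 ≡ x_2) ⊃ (x_2 ∨ x_1))) ⊃ ((¬x_2 ≡ x_2) ⊃ (x_2 ∨ x_1))) = 1/2 ⊃ 1/2 = 1
and checking the remaining 24 assignments likewise gives ≥ 1 in every case.

Yes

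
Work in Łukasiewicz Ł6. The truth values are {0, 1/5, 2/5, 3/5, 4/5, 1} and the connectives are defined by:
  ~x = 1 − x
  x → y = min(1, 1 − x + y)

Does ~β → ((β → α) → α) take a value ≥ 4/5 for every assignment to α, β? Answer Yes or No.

No

Counterexample: take α = 0, β = 0.
~β = ~0 = 1
β → α = 0 → 0 = 1
(β → α) → α = 1 → 0 = 0
~β → ((β → α) → α) = 1 → 0 = 0
This gives 0, which is below 4/5.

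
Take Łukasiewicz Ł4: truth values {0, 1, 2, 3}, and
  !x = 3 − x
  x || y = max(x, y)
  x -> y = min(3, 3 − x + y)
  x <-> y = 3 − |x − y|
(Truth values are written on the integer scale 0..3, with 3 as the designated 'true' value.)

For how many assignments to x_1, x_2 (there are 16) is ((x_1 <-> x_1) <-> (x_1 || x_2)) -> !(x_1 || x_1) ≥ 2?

11

x_1 = 0, x_2 = 0 ↦ 3  ≥
x_1 = 0, x_2 = 1 ↦ 3  ≥
x_1 = 0, x_2 = 2 ↦ 3  ≥
x_1 = 0, x_2 = 3 ↦ 3  ≥
x_1 = 1, x_2 = 0 ↦ 3  ≥
x_1 = 1, x_2 = 1 ↦ 3  ≥
x_1 = 1, x_2 = 2 ↦ 3  ≥
x_1 = 1, x_2 = 3 ↦ 2  ≥
x_1 = 2, x_2 = 0 ↦ 2  ≥
x_1 = 2, x_2 = 1 ↦ 2  ≥
x_1 = 2, x_2 = 2 ↦ 2  ≥
x_1 = 2, x_2 = 3 ↦ 1  <
x_1 = 3, x_2 = 0 ↦ 0  <
x_1 = 3, x_2 = 1 ↦ 0  <
x_1 = 3, x_2 = 2 ↦ 0  <
x_1 = 3, x_2 = 3 ↦ 0  <
So 11 of the 16 assignments meet the threshold.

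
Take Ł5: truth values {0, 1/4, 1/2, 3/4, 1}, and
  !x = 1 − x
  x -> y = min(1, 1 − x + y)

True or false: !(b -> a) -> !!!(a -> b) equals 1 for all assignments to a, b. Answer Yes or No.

No

Counterexample: take a = 0, b = 1/4.
b -> a = 1/4 -> 0 = 3/4
!(b -> a) = !3/4 = 1/4
a -> b = 0 -> 1/4 = 1
!(a -> b) = !1 = 0
!!(a -> b) = !0 = 1
!!!(a -> b) = !1 = 0
!(b -> a) -> !!!(a -> b) = 1/4 -> 0 = 3/4
This gives 3/4 ≠ 1.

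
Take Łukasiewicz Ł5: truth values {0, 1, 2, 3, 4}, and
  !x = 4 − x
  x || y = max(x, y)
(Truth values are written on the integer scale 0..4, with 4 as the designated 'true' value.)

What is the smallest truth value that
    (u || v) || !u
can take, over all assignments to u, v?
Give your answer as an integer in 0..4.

Take u = 2, v = 0:
u || v = 2 || 0 = 2
!u = !2 = 2
(u || v) || !u = 2 || 2 = 2
No assignment yields a value below 2, so this is the minimum.

2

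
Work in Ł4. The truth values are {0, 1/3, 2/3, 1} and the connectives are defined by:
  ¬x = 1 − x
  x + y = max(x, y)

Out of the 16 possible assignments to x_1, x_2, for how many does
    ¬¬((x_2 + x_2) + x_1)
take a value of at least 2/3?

x_1 = 0, x_2 = 0 ↦ 0  <
x_1 = 0, x_2 = 1/3 ↦ 1/3  <
x_1 = 0, x_2 = 2/3 ↦ 2/3  ≥
x_1 = 0, x_2 = 1 ↦ 1  ≥
x_1 = 1/3, x_2 = 0 ↦ 1/3  <
x_1 = 1/3, x_2 = 1/3 ↦ 1/3  <
x_1 = 1/3, x_2 = 2/3 ↦ 2/3  ≥
x_1 = 1/3, x_2 = 1 ↦ 1  ≥
x_1 = 2/3, x_2 = 0 ↦ 2/3  ≥
x_1 = 2/3, x_2 = 1/3 ↦ 2/3  ≥
x_1 = 2/3, x_2 = 2/3 ↦ 2/3  ≥
x_1 = 2/3, x_2 = 1 ↦ 1  ≥
x_1 = 1, x_2 = 0 ↦ 1  ≥
x_1 = 1, x_2 = 1/3 ↦ 1  ≥
x_1 = 1, x_2 = 2/3 ↦ 1  ≥
x_1 = 1, x_2 = 1 ↦ 1  ≥
So 12 of the 16 assignments meet the threshold.

12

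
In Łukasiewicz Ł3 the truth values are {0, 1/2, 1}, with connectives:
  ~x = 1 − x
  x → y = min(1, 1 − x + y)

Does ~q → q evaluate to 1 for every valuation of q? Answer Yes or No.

No

Counterexample: take q = 0.
~q = ~0 = 1
~q → q = 1 → 0 = 0
This gives 0 ≠ 1.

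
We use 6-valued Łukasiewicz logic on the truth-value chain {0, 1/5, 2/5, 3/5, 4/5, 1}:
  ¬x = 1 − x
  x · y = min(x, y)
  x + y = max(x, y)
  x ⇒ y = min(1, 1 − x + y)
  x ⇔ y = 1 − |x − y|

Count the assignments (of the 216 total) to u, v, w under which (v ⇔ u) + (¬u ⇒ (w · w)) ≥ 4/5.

182

value 1: 141 assignments (counts)
value 4/5: 41 assignments (counts)
value 3/5: 20 assignments
value 2/5: 9 assignments
value 1/5: 4 assignments
value 0: 1 assignment
So 182 of the 216 assignments meet the threshold.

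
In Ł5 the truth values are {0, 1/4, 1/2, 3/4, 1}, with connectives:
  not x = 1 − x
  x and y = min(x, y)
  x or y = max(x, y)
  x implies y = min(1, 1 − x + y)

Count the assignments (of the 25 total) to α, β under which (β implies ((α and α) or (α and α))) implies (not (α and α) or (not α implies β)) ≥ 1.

value 1: 20 assignments (counts)
value 3/4: 4 assignments
value 1/2: 1 assignment
So 20 of the 25 assignments meet the threshold.

20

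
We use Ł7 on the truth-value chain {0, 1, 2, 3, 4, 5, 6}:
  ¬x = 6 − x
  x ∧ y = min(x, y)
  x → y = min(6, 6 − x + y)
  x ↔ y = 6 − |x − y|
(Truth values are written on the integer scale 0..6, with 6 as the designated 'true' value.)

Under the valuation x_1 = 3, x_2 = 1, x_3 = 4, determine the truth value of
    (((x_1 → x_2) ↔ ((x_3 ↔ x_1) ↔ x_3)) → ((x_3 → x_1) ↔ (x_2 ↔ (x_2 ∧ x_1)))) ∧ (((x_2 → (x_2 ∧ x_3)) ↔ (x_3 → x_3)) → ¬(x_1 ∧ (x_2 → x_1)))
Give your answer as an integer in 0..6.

x_1 → x_2 = 3 → 1 = 4
x_3 ↔ x_1 = 4 ↔ 3 = 5
(x_3 ↔ x_1) ↔ x_3 = 5 ↔ 4 = 5
(x_1 → x_2) ↔ ((x_3 ↔ x_1) ↔ x_3) = 4 ↔ 5 = 5
x_3 → x_1 = 4 → 3 = 5
x_2 ∧ x_1 = 1 ∧ 3 = 1
x_2 ↔ (x_2 ∧ x_1) = 1 ↔ 1 = 6
(x_3 → x_1) ↔ (x_2 ↔ (x_2 ∧ x_1)) = 5 ↔ 6 = 5
((x_1 → x_2) ↔ ((x_3 ↔ x_1) ↔ x_3)) → ((x_3 → x_1) ↔ (x_2 ↔ (x_2 ∧ x_1))) = 5 → 5 = 6
x_2 ∧ x_3 = 1 ∧ 4 = 1
x_2 → (x_2 ∧ x_3) = 1 → 1 = 6
x_3 → x_3 = 4 → 4 = 6
(x_2 → (x_2 ∧ x_3)) ↔ (x_3 → x_3) = 6 ↔ 6 = 6
x_2 → x_1 = 1 → 3 = 6
x_1 ∧ (x_2 → x_1) = 3 ∧ 6 = 3
¬(x_1 ∧ (x_2 → x_1)) = ¬3 = 3
((x_2 → (x_2 ∧ x_3)) ↔ (x_3 → x_3)) → ¬(x_1 ∧ (x_2 → x_1)) = 6 → 3 = 3
(((x_1 → x_2) ↔ ((x_3 ↔ x_1) ↔ x_3)) → ((x_3 → x_1) ↔ (x_2 ↔ (x_2 ∧ x_1)))) ∧ (((x_2 → (x_2 ∧ x_3)) ↔ (x_3 → x_3)) → ¬(x_1 ∧ (x_2 → x_1))) = 6 ∧ 3 = 3

3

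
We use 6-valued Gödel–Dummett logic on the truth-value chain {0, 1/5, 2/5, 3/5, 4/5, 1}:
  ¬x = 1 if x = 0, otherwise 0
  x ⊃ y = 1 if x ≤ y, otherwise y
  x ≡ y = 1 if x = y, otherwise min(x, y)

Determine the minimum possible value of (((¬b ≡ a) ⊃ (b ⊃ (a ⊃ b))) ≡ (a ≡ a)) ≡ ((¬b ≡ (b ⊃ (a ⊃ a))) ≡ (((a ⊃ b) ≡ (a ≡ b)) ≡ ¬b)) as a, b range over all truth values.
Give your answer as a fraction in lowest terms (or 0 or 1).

0

Take a = 0, b = 1/5:
¬b = ¬1/5 = 0
¬b ≡ a = 0 ≡ 0 = 1
a ⊃ b = 0 ⊃ 1/5 = 1
b ⊃ (a ⊃ b) = 1/5 ⊃ 1 = 1
(¬b ≡ a) ⊃ (b ⊃ (a ⊃ b)) = 1 ⊃ 1 = 1
a ≡ a = 0 ≡ 0 = 1
((¬b ≡ a) ⊃ (b ⊃ (a ⊃ b))) ≡ (a ≡ a) = 1 ≡ 1 = 1
¬b = ¬1/5 = 0
a ⊃ a = 0 ⊃ 0 = 1
b ⊃ (a ⊃ a) = 1/5 ⊃ 1 = 1
¬b ≡ (b ⊃ (a ⊃ a)) = 0 ≡ 1 = 0
a ⊃ b = 0 ⊃ 1/5 = 1
a ≡ b = 0 ≡ 1/5 = 0
(a ⊃ b) ≡ (a ≡ b) = 1 ≡ 0 = 0
¬b = ¬1/5 = 0
((a ⊃ b) ≡ (a ≡ b)) ≡ ¬b = 0 ≡ 0 = 1
(¬b ≡ (b ⊃ (a ⊃ a))) ≡ (((a ⊃ b) ≡ (a ≡ b)) ≡ ¬b) = 0 ≡ 1 = 0
(((¬b ≡ a) ⊃ (b ⊃ (a ⊃ b))) ≡ (a ≡ a)) ≡ ((¬b ≡ (b ⊃ (a ⊃ a))) ≡ (((a ⊃ b) ≡ (a ≡ b)) ≡ ¬b)) = 1 ≡ 0 = 0
No assignment yields a value below 0, so this is the minimum.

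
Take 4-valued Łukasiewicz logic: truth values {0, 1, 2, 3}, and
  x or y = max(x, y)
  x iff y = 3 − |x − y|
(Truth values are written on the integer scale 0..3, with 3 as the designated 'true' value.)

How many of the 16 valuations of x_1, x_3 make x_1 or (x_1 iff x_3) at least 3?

7

x_1 = 0, x_3 = 0 ↦ 3  ≥
x_1 = 0, x_3 = 1 ↦ 2  <
x_1 = 0, x_3 = 2 ↦ 1  <
x_1 = 0, x_3 = 3 ↦ 0  <
x_1 = 1, x_3 = 0 ↦ 2  <
x_1 = 1, x_3 = 1 ↦ 3  ≥
x_1 = 1, x_3 = 2 ↦ 2  <
x_1 = 1, x_3 = 3 ↦ 1  <
x_1 = 2, x_3 = 0 ↦ 2  <
x_1 = 2, x_3 = 1 ↦ 2  <
x_1 = 2, x_3 = 2 ↦ 3  ≥
x_1 = 2, x_3 = 3 ↦ 2  <
x_1 = 3, x_3 = 0 ↦ 3  ≥
x_1 = 3, x_3 = 1 ↦ 3  ≥
x_1 = 3, x_3 = 2 ↦ 3  ≥
x_1 = 3, x_3 = 3 ↦ 3  ≥
So 7 of the 16 assignments meet the threshold.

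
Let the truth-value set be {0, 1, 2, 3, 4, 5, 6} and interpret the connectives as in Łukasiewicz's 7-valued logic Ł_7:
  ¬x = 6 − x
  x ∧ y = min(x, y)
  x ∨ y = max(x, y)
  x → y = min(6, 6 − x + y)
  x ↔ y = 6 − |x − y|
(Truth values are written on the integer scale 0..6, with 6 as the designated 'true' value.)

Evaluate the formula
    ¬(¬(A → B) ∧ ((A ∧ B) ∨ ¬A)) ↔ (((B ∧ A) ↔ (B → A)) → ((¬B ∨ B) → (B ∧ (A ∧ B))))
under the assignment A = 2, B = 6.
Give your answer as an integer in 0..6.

A → B = 2 → 6 = 6
¬(A → B) = ¬6 = 0
A ∧ B = 2 ∧ 6 = 2
¬A = ¬2 = 4
(A ∧ B) ∨ ¬A = 2 ∨ 4 = 4
¬(A → B) ∧ ((A ∧ B) ∨ ¬A) = 0 ∧ 4 = 0
¬(¬(A → B) ∧ ((A ∧ B) ∨ ¬A)) = ¬0 = 6
B ∧ A = 6 ∧ 2 = 2
B → A = 6 → 2 = 2
(B ∧ A) ↔ (B → A) = 2 ↔ 2 = 6
¬B = ¬6 = 0
¬B ∨ B = 0 ∨ 6 = 6
A ∧ B = 2 ∧ 6 = 2
B ∧ (A ∧ B) = 6 ∧ 2 = 2
(¬B ∨ B) → (B ∧ (A ∧ B)) = 6 → 2 = 2
((B ∧ A) ↔ (B → A)) → ((¬B ∨ B) → (B ∧ (A ∧ B))) = 6 → 2 = 2
¬(¬(A → B) ∧ ((A ∧ B) ∨ ¬A)) ↔ (((B ∧ A) ↔ (B → A)) → ((¬B ∨ B) → (B ∧ (A ∧ B)))) = 6 ↔ 2 = 2

2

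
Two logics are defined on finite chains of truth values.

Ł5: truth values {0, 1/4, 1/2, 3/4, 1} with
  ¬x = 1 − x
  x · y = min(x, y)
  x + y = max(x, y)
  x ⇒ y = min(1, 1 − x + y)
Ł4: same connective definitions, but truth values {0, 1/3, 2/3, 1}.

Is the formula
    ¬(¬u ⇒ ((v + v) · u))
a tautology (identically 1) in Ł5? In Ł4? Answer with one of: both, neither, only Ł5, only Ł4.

neither

In Ł5: at u = 1/4, v = 0 the value is 3/4 — not a tautology.
In Ł4: at u = 1/3, v = 0 the value is 2/3 — not a tautology.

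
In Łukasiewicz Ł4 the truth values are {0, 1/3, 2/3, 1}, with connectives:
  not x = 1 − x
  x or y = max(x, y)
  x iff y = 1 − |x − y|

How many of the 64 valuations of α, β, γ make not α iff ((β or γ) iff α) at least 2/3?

35

value 1: 9 assignments (counts)
value 2/3: 26 assignments (counts)
value 1/3: 15 assignments
value 0: 14 assignments
So 35 of the 64 assignments meet the threshold.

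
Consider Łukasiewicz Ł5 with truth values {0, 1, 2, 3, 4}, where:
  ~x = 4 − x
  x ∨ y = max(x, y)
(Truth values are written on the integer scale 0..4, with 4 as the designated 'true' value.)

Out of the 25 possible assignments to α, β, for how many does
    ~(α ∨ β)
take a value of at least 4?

value 4: 1 assignment (counts)
value 3: 3 assignments
value 2: 5 assignments
value 1: 7 assignments
value 0: 9 assignments
So 1 of the 25 assignments meets the threshold.

1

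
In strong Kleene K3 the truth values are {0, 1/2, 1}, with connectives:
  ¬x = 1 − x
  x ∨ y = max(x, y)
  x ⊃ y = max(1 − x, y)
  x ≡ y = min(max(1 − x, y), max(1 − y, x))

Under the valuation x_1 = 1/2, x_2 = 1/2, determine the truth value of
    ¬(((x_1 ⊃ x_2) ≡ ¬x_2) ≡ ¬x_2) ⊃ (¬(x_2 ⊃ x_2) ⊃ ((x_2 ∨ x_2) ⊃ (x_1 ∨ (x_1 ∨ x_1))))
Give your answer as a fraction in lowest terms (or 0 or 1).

1/2

x_1 ⊃ x_2 = 1/2 ⊃ 1/2 = 1/2
¬x_2 = ¬1/2 = 1/2
(x_1 ⊃ x_2) ≡ ¬x_2 = 1/2 ≡ 1/2 = 1/2
¬x_2 = ¬1/2 = 1/2
((x_1 ⊃ x_2) ≡ ¬x_2) ≡ ¬x_2 = 1/2 ≡ 1/2 = 1/2
¬(((x_1 ⊃ x_2) ≡ ¬x_2) ≡ ¬x_2) = ¬1/2 = 1/2
x_2 ⊃ x_2 = 1/2 ⊃ 1/2 = 1/2
¬(x_2 ⊃ x_2) = ¬1/2 = 1/2
x_2 ∨ x_2 = 1/2 ∨ 1/2 = 1/2
x_1 ∨ x_1 = 1/2 ∨ 1/2 = 1/2
x_1 ∨ (x_1 ∨ x_1) = 1/2 ∨ 1/2 = 1/2
(x_2 ∨ x_2) ⊃ (x_1 ∨ (x_1 ∨ x_1)) = 1/2 ⊃ 1/2 = 1/2
¬(x_2 ⊃ x_2) ⊃ ((x_2 ∨ x_2) ⊃ (x_1 ∨ (x_1 ∨ x_1))) = 1/2 ⊃ 1/2 = 1/2
¬(((x_1 ⊃ x_2) ≡ ¬x_2) ≡ ¬x_2) ⊃ (¬(x_2 ⊃ x_2) ⊃ ((x_2 ∨ x_2) ⊃ (x_1 ∨ (x_1 ∨ x_1)))) = 1/2 ⊃ 1/2 = 1/2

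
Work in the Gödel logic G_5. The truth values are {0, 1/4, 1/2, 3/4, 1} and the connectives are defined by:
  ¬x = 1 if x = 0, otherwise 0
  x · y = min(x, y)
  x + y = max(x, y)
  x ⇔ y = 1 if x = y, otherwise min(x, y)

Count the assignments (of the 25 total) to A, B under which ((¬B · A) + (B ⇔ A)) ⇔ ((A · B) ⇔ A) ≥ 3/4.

value 1: 11 assignments (counts)
value 3/4: 1 assignment (counts)
value 1/2: 2 assignments
value 1/4: 3 assignments
value 0: 8 assignments
So 12 of the 25 assignments meet the threshold.

12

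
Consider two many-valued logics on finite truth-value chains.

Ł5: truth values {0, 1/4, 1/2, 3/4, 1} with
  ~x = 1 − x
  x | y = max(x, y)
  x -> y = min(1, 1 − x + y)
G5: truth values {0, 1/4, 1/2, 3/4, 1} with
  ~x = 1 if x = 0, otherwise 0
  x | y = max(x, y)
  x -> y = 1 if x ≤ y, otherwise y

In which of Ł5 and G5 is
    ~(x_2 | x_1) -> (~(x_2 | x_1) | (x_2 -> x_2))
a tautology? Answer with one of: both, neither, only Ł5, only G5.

both

In Ł5: every assignment gives 1 — tautology.
In G5: every assignment gives 1 — tautology.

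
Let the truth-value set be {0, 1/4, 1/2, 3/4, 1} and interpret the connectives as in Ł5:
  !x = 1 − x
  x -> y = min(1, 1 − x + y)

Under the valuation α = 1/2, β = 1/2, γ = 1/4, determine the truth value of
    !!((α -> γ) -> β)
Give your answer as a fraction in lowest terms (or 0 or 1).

3/4

α -> γ = 1/2 -> 1/4 = 3/4
(α -> γ) -> β = 3/4 -> 1/2 = 3/4
!((α -> γ) -> β) = !3/4 = 1/4
!!((α -> γ) -> β) = !1/4 = 3/4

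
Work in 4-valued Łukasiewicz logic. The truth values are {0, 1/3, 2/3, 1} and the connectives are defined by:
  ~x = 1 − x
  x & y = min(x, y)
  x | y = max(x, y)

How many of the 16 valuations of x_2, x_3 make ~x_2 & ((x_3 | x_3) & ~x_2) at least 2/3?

x_2 = 0, x_3 = 0 ↦ 0  <
x_2 = 0, x_3 = 1/3 ↦ 1/3  <
x_2 = 0, x_3 = 2/3 ↦ 2/3  ≥
x_2 = 0, x_3 = 1 ↦ 1  ≥
x_2 = 1/3, x_3 = 0 ↦ 0  <
x_2 = 1/3, x_3 = 1/3 ↦ 1/3  <
x_2 = 1/3, x_3 = 2/3 ↦ 2/3  ≥
x_2 = 1/3, x_3 = 1 ↦ 2/3  ≥
x_2 = 2/3, x_3 = 0 ↦ 0  <
x_2 = 2/3, x_3 = 1/3 ↦ 1/3  <
x_2 = 2/3, x_3 = 2/3 ↦ 1/3  <
x_2 = 2/3, x_3 = 1 ↦ 1/3  <
x_2 = 1, x_3 = 0 ↦ 0  <
x_2 = 1, x_3 = 1/3 ↦ 0  <
x_2 = 1, x_3 = 2/3 ↦ 0  <
x_2 = 1, x_3 = 1 ↦ 0  <
So 4 of the 16 assignments meet the threshold.

4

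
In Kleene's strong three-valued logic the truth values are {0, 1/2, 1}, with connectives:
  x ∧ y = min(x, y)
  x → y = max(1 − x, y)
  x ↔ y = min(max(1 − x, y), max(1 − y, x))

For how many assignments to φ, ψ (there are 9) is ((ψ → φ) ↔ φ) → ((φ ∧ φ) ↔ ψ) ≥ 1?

2

φ = 0, ψ = 0 ↦ 1  ≥
φ = 0, ψ = 1/2 ↦ 1/2  <
φ = 0, ψ = 1 ↦ 0  <
φ = 1/2, ψ = 0 ↦ 1/2  <
φ = 1/2, ψ = 1/2 ↦ 1/2  <
φ = 1/2, ψ = 1 ↦ 1/2  <
φ = 1, ψ = 0 ↦ 0  <
φ = 1, ψ = 1/2 ↦ 1/2  <
φ = 1, ψ = 1 ↦ 1  ≥
So 2 of the 9 assignments meet the threshold.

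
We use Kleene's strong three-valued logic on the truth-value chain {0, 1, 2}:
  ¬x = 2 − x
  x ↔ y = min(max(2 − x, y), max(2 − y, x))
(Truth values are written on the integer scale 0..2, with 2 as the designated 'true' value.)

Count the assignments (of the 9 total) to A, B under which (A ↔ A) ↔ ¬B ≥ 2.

A = 0, B = 0 ↦ 2  ≥
A = 0, B = 1 ↦ 1  <
A = 0, B = 2 ↦ 0  <
A = 1, B = 0 ↦ 1  <
A = 1, B = 1 ↦ 1  <
A = 1, B = 2 ↦ 1  <
A = 2, B = 0 ↦ 2  ≥
A = 2, B = 1 ↦ 1  <
A = 2, B = 2 ↦ 0  <
So 2 of the 9 assignments meet the threshold.

2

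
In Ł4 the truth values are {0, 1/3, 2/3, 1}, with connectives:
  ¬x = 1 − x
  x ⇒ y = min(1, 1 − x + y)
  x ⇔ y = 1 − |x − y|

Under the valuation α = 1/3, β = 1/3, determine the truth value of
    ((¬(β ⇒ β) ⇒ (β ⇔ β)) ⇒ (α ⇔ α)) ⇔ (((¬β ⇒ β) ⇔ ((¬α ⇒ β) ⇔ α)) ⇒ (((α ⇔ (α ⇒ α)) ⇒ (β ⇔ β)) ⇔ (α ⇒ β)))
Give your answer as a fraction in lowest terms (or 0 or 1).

1

β ⇒ β = 1/3 ⇒ 1/3 = 1
¬(β ⇒ β) = ¬1 = 0
β ⇔ β = 1/3 ⇔ 1/3 = 1
¬(β ⇒ β) ⇒ (β ⇔ β) = 0 ⇒ 1 = 1
α ⇔ α = 1/3 ⇔ 1/3 = 1
(¬(β ⇒ β) ⇒ (β ⇔ β)) ⇒ (α ⇔ α) = 1 ⇒ 1 = 1
¬β = ¬1/3 = 2/3
¬β ⇒ β = 2/3 ⇒ 1/3 = 2/3
¬α = ¬1/3 = 2/3
¬α ⇒ β = 2/3 ⇒ 1/3 = 2/3
(¬α ⇒ β) ⇔ α = 2/3 ⇔ 1/3 = 2/3
(¬β ⇒ β) ⇔ ((¬α ⇒ β) ⇔ α) = 2/3 ⇔ 2/3 = 1
α ⇒ α = 1/3 ⇒ 1/3 = 1
α ⇔ (α ⇒ α) = 1/3 ⇔ 1 = 1/3
β ⇔ β = 1/3 ⇔ 1/3 = 1
(α ⇔ (α ⇒ α)) ⇒ (β ⇔ β) = 1/3 ⇒ 1 = 1
α ⇒ β = 1/3 ⇒ 1/3 = 1
((α ⇔ (α ⇒ α)) ⇒ (β ⇔ β)) ⇔ (α ⇒ β) = 1 ⇔ 1 = 1
((¬β ⇒ β) ⇔ ((¬α ⇒ β) ⇔ α)) ⇒ (((α ⇔ (α ⇒ α)) ⇒ (β ⇔ β)) ⇔ (α ⇒ β)) = 1 ⇒ 1 = 1
((¬(β ⇒ β) ⇒ (β ⇔ β)) ⇒ (α ⇔ α)) ⇔ (((¬β ⇒ β) ⇔ ((¬α ⇒ β) ⇔ α)) ⇒ (((α ⇔ (α ⇒ α)) ⇒ (β ⇔ β)) ⇔ (α ⇒ β))) = 1 ⇔ 1 = 1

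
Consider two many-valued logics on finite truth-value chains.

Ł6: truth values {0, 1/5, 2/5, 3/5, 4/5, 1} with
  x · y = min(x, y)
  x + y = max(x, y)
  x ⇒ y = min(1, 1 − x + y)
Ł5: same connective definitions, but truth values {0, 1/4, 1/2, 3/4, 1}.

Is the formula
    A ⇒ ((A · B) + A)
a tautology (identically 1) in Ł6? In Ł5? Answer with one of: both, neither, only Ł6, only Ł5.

In Ł6: every assignment gives 1 — tautology.
In Ł5: every assignment gives 1 — tautology.

both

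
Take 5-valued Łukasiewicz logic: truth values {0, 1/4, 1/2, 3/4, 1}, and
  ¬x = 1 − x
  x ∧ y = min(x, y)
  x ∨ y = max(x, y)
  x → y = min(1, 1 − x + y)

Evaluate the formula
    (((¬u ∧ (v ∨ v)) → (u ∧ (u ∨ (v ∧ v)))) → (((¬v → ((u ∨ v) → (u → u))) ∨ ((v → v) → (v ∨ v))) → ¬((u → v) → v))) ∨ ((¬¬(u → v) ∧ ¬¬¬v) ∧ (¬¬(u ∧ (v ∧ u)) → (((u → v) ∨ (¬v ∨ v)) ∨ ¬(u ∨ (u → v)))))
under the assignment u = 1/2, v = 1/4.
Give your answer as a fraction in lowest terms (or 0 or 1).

3/4

¬u = ¬1/2 = 1/2
v ∨ v = 1/4 ∨ 1/4 = 1/4
¬u ∧ (v ∨ v) = 1/2 ∧ 1/4 = 1/4
v ∧ v = 1/4 ∧ 1/4 = 1/4
u ∨ (v ∧ v) = 1/2 ∨ 1/4 = 1/2
u ∧ (u ∨ (v ∧ v)) = 1/2 ∧ 1/2 = 1/2
(¬u ∧ (v ∨ v)) → (u ∧ (u ∨ (v ∧ v))) = 1/4 → 1/2 = 1
¬v = ¬1/4 = 3/4
u ∨ v = 1/2 ∨ 1/4 = 1/2
u → u = 1/2 → 1/2 = 1
(u ∨ v) → (u → u) = 1/2 → 1 = 1
¬v → ((u ∨ v) → (u → u)) = 3/4 → 1 = 1
v → v = 1/4 → 1/4 = 1
v ∨ v = 1/4 ∨ 1/4 = 1/4
(v → v) → (v ∨ v) = 1 → 1/4 = 1/4
(¬v → ((u ∨ v) → (u → u))) ∨ ((v → v) → (v ∨ v)) = 1 ∨ 1/4 = 1
u → v = 1/2 → 1/4 = 3/4
(u → v) → v = 3/4 → 1/4 = 1/2
¬((u → v) → v) = ¬1/2 = 1/2
((¬v → ((u ∨ v) → (u → u))) ∨ ((v → v) → (v ∨ v))) → ¬((u → v) → v) = 1 → 1/2 = 1/2
((¬u ∧ (v ∨ v)) → (u ∧ (u ∨ (v ∧ v)))) → (((¬v → ((u ∨ v) → (u → u))) ∨ ((v → v) → (v ∨ v))) → ¬((u → v) → v)) = 1 → 1/2 = 1/2
u → v = 1/2 → 1/4 = 3/4
¬(u → v) = ¬3/4 = 1/4
¬¬(u → v) = ¬1/4 = 3/4
¬v = ¬1/4 = 3/4
¬¬v = ¬3/4 = 1/4
¬¬¬v = ¬1/4 = 3/4
¬¬(u → v) ∧ ¬¬¬v = 3/4 ∧ 3/4 = 3/4
v ∧ u = 1/4 ∧ 1/2 = 1/4
u ∧ (v ∧ u) = 1/2 ∧ 1/4 = 1/4
¬(u ∧ (v ∧ u)) = ¬1/4 = 3/4
¬¬(u ∧ (v ∧ u)) = ¬3/4 = 1/4
u → v = 1/2 → 1/4 = 3/4
¬v = ¬1/4 = 3/4
¬v ∨ v = 3/4 ∨ 1/4 = 3/4
(u → v) ∨ (¬v ∨ v) = 3/4 ∨ 3/4 = 3/4
u → v = 1/2 → 1/4 = 3/4
u ∨ (u → v) = 1/2 ∨ 3/4 = 3/4
¬(u ∨ (u → v)) = ¬3/4 = 1/4
((u → v) ∨ (¬v ∨ v)) ∨ ¬(u ∨ (u → v)) = 3/4 ∨ 1/4 = 3/4
¬¬(u ∧ (v ∧ u)) → (((u → v) ∨ (¬v ∨ v)) ∨ ¬(u ∨ (u → v))) = 1/4 → 3/4 = 1
(¬¬(u → v) ∧ ¬¬¬v) ∧ (¬¬(u ∧ (v ∧ u)) → (((u → v) ∨ (¬v ∨ v)) ∨ ¬(u ∨ (u → v)))) = 3/4 ∧ 1 = 3/4
(((¬u ∧ (v ∨ v)) → (u ∧ (u ∨ (v ∧ v)))) → (((¬v → ((u ∨ v) → (u → u))) ∨ ((v → v) → (v ∨ v))) → ¬((u → v) → v))) ∨ ((¬¬(u → v) ∧ ¬¬¬v) ∧ (¬¬(u ∧ (v ∧ u)) → (((u → v) ∨ (¬v ∨ v)) ∨ ¬(u ∨ (u → v))))) = 1/2 ∨ 3/4 = 3/4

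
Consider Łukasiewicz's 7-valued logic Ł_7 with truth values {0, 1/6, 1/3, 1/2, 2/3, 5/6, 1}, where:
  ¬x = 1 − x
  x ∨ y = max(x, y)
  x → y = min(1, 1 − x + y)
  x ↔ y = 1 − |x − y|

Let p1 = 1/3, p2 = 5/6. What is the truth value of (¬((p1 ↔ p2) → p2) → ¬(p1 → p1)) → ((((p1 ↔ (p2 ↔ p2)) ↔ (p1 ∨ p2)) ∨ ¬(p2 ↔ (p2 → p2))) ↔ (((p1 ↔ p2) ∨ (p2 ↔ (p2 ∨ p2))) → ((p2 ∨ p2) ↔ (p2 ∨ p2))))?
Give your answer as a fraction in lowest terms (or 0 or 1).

p1 ↔ p2 = 1/3 ↔ 5/6 = 1/2
(p1 ↔ p2) → p2 = 1/2 → 5/6 = 1
¬((p1 ↔ p2) → p2) = ¬1 = 0
p1 → p1 = 1/3 → 1/3 = 1
¬(p1 → p1) = ¬1 = 0
¬((p1 ↔ p2) → p2) → ¬(p1 → p1) = 0 → 0 = 1
p2 ↔ p2 = 5/6 ↔ 5/6 = 1
p1 ↔ (p2 ↔ p2) = 1/3 ↔ 1 = 1/3
p1 ∨ p2 = 1/3 ∨ 5/6 = 5/6
(p1 ↔ (p2 ↔ p2)) ↔ (p1 ∨ p2) = 1/3 ↔ 5/6 = 1/2
p2 → p2 = 5/6 → 5/6 = 1
p2 ↔ (p2 → p2) = 5/6 ↔ 1 = 5/6
¬(p2 ↔ (p2 → p2)) = ¬5/6 = 1/6
((p1 ↔ (p2 ↔ p2)) ↔ (p1 ∨ p2)) ∨ ¬(p2 ↔ (p2 → p2)) = 1/2 ∨ 1/6 = 1/2
p1 ↔ p2 = 1/3 ↔ 5/6 = 1/2
p2 ∨ p2 = 5/6 ∨ 5/6 = 5/6
p2 ↔ (p2 ∨ p2) = 5/6 ↔ 5/6 = 1
(p1 ↔ p2) ∨ (p2 ↔ (p2 ∨ p2)) = 1/2 ∨ 1 = 1
p2 ∨ p2 = 5/6 ∨ 5/6 = 5/6
p2 ∨ p2 = 5/6 ∨ 5/6 = 5/6
(p2 ∨ p2) ↔ (p2 ∨ p2) = 5/6 ↔ 5/6 = 1
((p1 ↔ p2) ∨ (p2 ↔ (p2 ∨ p2))) → ((p2 ∨ p2) ↔ (p2 ∨ p2)) = 1 → 1 = 1
(((p1 ↔ (p2 ↔ p2)) ↔ (p1 ∨ p2)) ∨ ¬(p2 ↔ (p2 → p2))) ↔ (((p1 ↔ p2) ∨ (p2 ↔ (p2 ∨ p2))) → ((p2 ∨ p2) ↔ (p2 ∨ p2))) = 1/2 ↔ 1 = 1/2
(¬((p1 ↔ p2) → p2) → ¬(p1 → p1)) → ((((p1 ↔ (p2 ↔ p2)) ↔ (p1 ∨ p2)) ∨ ¬(p2 ↔ (p2 → p2))) ↔ (((p1 ↔ p2) ∨ (p2 ↔ (p2 ∨ p2))) → ((p2 ∨ p2) ↔ (p2 ∨ p2)))) = 1 → 1/2 = 1/2

1/2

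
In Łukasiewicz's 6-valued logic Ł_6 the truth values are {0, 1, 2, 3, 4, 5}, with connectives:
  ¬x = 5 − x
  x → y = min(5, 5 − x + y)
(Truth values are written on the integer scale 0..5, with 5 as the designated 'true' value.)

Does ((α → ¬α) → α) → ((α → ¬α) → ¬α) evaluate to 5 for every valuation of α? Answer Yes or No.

No

Counterexample: take α = 3.
¬α = ¬3 = 2
α → ¬α = 3 → 2 = 4
(α → ¬α) → α = 4 → 3 = 4
¬α = ¬3 = 2
α → ¬α = 3 → 2 = 4
¬α = ¬3 = 2
(α → ¬α) → ¬α = 4 → 2 = 3
((α → ¬α) → α) → ((α → ¬α) → ¬α) = 4 → 3 = 4
This gives 4 ≠ 5.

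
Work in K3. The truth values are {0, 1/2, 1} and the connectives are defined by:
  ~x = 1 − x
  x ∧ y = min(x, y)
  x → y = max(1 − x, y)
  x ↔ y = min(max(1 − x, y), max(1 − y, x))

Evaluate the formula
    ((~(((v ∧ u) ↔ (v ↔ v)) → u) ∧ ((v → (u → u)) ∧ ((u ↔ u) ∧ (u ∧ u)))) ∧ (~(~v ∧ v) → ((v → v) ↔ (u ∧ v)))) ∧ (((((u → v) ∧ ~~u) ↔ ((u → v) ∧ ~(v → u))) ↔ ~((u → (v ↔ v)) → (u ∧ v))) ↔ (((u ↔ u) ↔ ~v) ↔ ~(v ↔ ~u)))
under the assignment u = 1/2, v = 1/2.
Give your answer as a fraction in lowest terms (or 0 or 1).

v ∧ u = 1/2 ∧ 1/2 = 1/2
v ↔ v = 1/2 ↔ 1/2 = 1/2
(v ∧ u) ↔ (v ↔ v) = 1/2 ↔ 1/2 = 1/2
((v ∧ u) ↔ (v ↔ v)) → u = 1/2 → 1/2 = 1/2
~(((v ∧ u) ↔ (v ↔ v)) → u) = ~1/2 = 1/2
u → u = 1/2 → 1/2 = 1/2
v → (u → u) = 1/2 → 1/2 = 1/2
u ↔ u = 1/2 ↔ 1/2 = 1/2
u ∧ u = 1/2 ∧ 1/2 = 1/2
(u ↔ u) ∧ (u ∧ u) = 1/2 ∧ 1/2 = 1/2
(v → (u → u)) ∧ ((u ↔ u) ∧ (u ∧ u)) = 1/2 ∧ 1/2 = 1/2
~(((v ∧ u) ↔ (v ↔ v)) → u) ∧ ((v → (u → u)) ∧ ((u ↔ u) ∧ (u ∧ u))) = 1/2 ∧ 1/2 = 1/2
~v = ~1/2 = 1/2
~v ∧ v = 1/2 ∧ 1/2 = 1/2
~(~v ∧ v) = ~1/2 = 1/2
v → v = 1/2 → 1/2 = 1/2
u ∧ v = 1/2 ∧ 1/2 = 1/2
(v → v) ↔ (u ∧ v) = 1/2 ↔ 1/2 = 1/2
~(~v ∧ v) → ((v → v) ↔ (u ∧ v)) = 1/2 → 1/2 = 1/2
(~(((v ∧ u) ↔ (v ↔ v)) → u) ∧ ((v → (u → u)) ∧ ((u ↔ u) ∧ (u ∧ u)))) ∧ (~(~v ∧ v) → ((v → v) ↔ (u ∧ v))) = 1/2 ∧ 1/2 = 1/2
u → v = 1/2 → 1/2 = 1/2
~u = ~1/2 = 1/2
~~u = ~1/2 = 1/2
(u → v) ∧ ~~u = 1/2 ∧ 1/2 = 1/2
u → v = 1/2 → 1/2 = 1/2
v → u = 1/2 → 1/2 = 1/2
~(v → u) = ~1/2 = 1/2
(u → v) ∧ ~(v → u) = 1/2 ∧ 1/2 = 1/2
((u → v) ∧ ~~u) ↔ ((u → v) ∧ ~(v → u)) = 1/2 ↔ 1/2 = 1/2
v ↔ v = 1/2 ↔ 1/2 = 1/2
u → (v ↔ v) = 1/2 → 1/2 = 1/2
u ∧ v = 1/2 ∧ 1/2 = 1/2
(u → (v ↔ v)) → (u ∧ v) = 1/2 → 1/2 = 1/2
~((u → (v ↔ v)) → (u ∧ v)) = ~1/2 = 1/2
(((u → v) ∧ ~~u) ↔ ((u → v) ∧ ~(v → u))) ↔ ~((u → (v ↔ v)) → (u ∧ v)) = 1/2 ↔ 1/2 = 1/2
u ↔ u = 1/2 ↔ 1/2 = 1/2
~v = ~1/2 = 1/2
(u ↔ u) ↔ ~v = 1/2 ↔ 1/2 = 1/2
~u = ~1/2 = 1/2
v ↔ ~u = 1/2 ↔ 1/2 = 1/2
~(v ↔ ~u) = ~1/2 = 1/2
((u ↔ u) ↔ ~v) ↔ ~(v ↔ ~u) = 1/2 ↔ 1/2 = 1/2
((((u → v) ∧ ~~u) ↔ ((u → v) ∧ ~(v → u))) ↔ ~((u → (v ↔ v)) → (u ∧ v))) ↔ (((u ↔ u) ↔ ~v) ↔ ~(v ↔ ~u)) = 1/2 ↔ 1/2 = 1/2
((~(((v ∧ u) ↔ (v ↔ v)) → u) ∧ ((v → (u → u)) ∧ ((u ↔ u) ∧ (u ∧ u)))) ∧ (~(~v ∧ v) → ((v → v) ↔ (u ∧ v)))) ∧ (((((u → v) ∧ ~~u) ↔ ((u → v) ∧ ~(v → u))) ↔ ~((u → (v ↔ v)) → (u ∧ v))) ↔ (((u ↔ u) ↔ ~v) ↔ ~(v ↔ ~u))) = 1/2 ∧ 1/2 = 1/2

1/2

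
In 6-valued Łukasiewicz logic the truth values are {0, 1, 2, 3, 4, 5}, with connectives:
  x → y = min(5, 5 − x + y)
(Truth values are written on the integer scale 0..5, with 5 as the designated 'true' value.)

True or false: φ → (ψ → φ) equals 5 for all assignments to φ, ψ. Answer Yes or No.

Yes

At φ = 1, ψ = 1, for instance:
ψ → φ = 1 → 1 = 5
φ → (ψ → φ) = 1 → 5 = 5
and checking the remaining 35 assignments likewise gives ≥ 5 in every case.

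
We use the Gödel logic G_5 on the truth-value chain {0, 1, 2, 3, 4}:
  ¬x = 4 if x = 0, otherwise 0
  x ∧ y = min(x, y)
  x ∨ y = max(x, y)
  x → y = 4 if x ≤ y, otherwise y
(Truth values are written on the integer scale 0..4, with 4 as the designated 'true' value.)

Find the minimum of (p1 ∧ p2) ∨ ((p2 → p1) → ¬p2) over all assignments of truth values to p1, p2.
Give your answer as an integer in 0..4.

Take p1 = 1, p2 = 1:
p1 ∧ p2 = 1 ∧ 1 = 1
p2 → p1 = 1 → 1 = 4
¬p2 = ¬1 = 0
(p2 → p1) → ¬p2 = 4 → 0 = 0
(p1 ∧ p2) ∨ ((p2 → p1) → ¬p2) = 1 ∨ 0 = 1
No assignment yields a value below 1, so this is the minimum.

1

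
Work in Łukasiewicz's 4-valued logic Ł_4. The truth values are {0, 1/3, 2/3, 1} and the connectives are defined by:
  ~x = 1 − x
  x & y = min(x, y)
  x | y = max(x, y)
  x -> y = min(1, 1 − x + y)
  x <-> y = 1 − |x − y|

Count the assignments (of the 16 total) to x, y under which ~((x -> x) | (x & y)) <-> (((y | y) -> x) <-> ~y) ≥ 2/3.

4

x = 0, y = 0 ↦ 0  <
x = 0, y = 1/3 ↦ 0  <
x = 0, y = 2/3 ↦ 0  <
x = 0, y = 1 ↦ 0  <
x = 1/3, y = 0 ↦ 0  <
x = 1/3, y = 1/3 ↦ 1/3  <
x = 1/3, y = 2/3 ↦ 1/3  <
x = 1/3, y = 1 ↦ 1/3  <
x = 2/3, y = 0 ↦ 0  <
x = 2/3, y = 1/3 ↦ 1/3  <
x = 2/3, y = 2/3 ↦ 2/3  ≥
x = 2/3, y = 1 ↦ 2/3  ≥
x = 1, y = 0 ↦ 0  <
x = 1, y = 1/3 ↦ 1/3  <
x = 1, y = 2/3 ↦ 2/3  ≥
x = 1, y = 1 ↦ 1  ≥
So 4 of the 16 assignments meet the threshold.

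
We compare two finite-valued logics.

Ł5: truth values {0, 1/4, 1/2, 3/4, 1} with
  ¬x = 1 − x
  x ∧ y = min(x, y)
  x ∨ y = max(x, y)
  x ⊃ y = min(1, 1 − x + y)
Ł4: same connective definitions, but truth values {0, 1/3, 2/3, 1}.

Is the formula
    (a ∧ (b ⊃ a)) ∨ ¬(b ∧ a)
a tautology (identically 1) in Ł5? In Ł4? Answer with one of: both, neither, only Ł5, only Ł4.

In Ł5: at a = 1/4, b = 1/4 the value is 3/4 — not a tautology.
In Ł4: at a = 1/3, b = 1/3 the value is 2/3 — not a tautology.

neither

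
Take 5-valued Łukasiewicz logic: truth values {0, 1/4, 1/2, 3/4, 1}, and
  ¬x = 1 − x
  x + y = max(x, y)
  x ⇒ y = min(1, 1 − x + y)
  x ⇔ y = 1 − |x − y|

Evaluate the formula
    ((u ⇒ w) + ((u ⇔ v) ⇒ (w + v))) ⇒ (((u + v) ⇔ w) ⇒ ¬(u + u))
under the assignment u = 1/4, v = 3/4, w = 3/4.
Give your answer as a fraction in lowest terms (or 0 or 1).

3/4

u ⇒ w = 1/4 ⇒ 3/4 = 1
u ⇔ v = 1/4 ⇔ 3/4 = 1/2
w + v = 3/4 + 3/4 = 3/4
(u ⇔ v) ⇒ (w + v) = 1/2 ⇒ 3/4 = 1
(u ⇒ w) + ((u ⇔ v) ⇒ (w + v)) = 1 + 1 = 1
u + v = 1/4 + 3/4 = 3/4
(u + v) ⇔ w = 3/4 ⇔ 3/4 = 1
u + u = 1/4 + 1/4 = 1/4
¬(u + u) = ¬1/4 = 3/4
((u + v) ⇔ w) ⇒ ¬(u + u) = 1 ⇒ 3/4 = 3/4
((u ⇒ w) + ((u ⇔ v) ⇒ (w + v))) ⇒ (((u + v) ⇔ w) ⇒ ¬(u + u)) = 1 ⇒ 3/4 = 3/4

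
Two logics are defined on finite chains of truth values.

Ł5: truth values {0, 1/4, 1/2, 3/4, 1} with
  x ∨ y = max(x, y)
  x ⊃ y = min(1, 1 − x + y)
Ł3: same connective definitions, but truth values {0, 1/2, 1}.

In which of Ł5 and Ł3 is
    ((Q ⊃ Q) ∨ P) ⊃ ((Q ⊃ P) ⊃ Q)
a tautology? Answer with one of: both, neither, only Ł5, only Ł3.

In Ł5: at P = 0, Q = 0 the value is 0 — not a tautology.
In Ł3: at P = 0, Q = 0 the value is 0 — not a tautology.

neither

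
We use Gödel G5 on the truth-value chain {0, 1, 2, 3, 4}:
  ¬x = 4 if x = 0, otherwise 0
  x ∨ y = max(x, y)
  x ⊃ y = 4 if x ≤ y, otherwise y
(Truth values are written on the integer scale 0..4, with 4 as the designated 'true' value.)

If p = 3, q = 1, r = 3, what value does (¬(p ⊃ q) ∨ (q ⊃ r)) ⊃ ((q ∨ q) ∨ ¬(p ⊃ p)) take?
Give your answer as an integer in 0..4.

p ⊃ q = 3 ⊃ 1 = 1
¬(p ⊃ q) = ¬1 = 0
q ⊃ r = 1 ⊃ 3 = 4
¬(p ⊃ q) ∨ (q ⊃ r) = 0 ∨ 4 = 4
q ∨ q = 1 ∨ 1 = 1
p ⊃ p = 3 ⊃ 3 = 4
¬(p ⊃ p) = ¬4 = 0
(q ∨ q) ∨ ¬(p ⊃ p) = 1 ∨ 0 = 1
(¬(p ⊃ q) ∨ (q ⊃ r)) ⊃ ((q ∨ q) ∨ ¬(p ⊃ p)) = 4 ⊃ 1 = 1

1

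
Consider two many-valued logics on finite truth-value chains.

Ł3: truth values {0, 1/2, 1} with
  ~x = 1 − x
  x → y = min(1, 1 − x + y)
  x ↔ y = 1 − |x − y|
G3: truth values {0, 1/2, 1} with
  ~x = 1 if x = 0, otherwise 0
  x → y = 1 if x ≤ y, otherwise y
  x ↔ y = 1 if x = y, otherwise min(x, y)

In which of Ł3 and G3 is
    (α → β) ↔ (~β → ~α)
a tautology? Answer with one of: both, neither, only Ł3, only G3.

only Ł3

In Ł3: every assignment gives 1 — tautology.
In G3: at α = 1, β = 1/2 the value is 1/2 — not a tautology.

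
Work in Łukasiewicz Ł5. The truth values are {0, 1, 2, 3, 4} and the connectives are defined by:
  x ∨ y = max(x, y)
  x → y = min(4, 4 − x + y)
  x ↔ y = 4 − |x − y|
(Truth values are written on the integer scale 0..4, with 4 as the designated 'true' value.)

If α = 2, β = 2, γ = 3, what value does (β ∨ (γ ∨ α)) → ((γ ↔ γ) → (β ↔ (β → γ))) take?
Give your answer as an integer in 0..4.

γ ∨ α = 3 ∨ 2 = 3
β ∨ (γ ∨ α) = 2 ∨ 3 = 3
γ ↔ γ = 3 ↔ 3 = 4
β → γ = 2 → 3 = 4
β ↔ (β → γ) = 2 ↔ 4 = 2
(γ ↔ γ) → (β ↔ (β → γ)) = 4 → 2 = 2
(β ∨ (γ ∨ α)) → ((γ ↔ γ) → (β ↔ (β → γ))) = 3 → 2 = 3

3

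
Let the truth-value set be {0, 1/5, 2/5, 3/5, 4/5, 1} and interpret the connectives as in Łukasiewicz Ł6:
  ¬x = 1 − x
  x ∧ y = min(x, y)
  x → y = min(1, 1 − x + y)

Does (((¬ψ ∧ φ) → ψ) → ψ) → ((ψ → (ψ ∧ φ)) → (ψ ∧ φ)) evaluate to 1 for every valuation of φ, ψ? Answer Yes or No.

Counterexample: take φ = 1/5, ψ = 0.
¬ψ = ¬0 = 1
¬ψ ∧ φ = 1 ∧ 1/5 = 1/5
(¬ψ ∧ φ) → ψ = 1/5 → 0 = 4/5
((¬ψ ∧ φ) → ψ) → ψ = 4/5 → 0 = 1/5
ψ ∧ φ = 0 ∧ 1/5 = 0
ψ → (ψ ∧ φ) = 0 → 0 = 1
ψ ∧ φ = 0 ∧ 1/5 = 0
(ψ → (ψ ∧ φ)) → (ψ ∧ φ) = 1 → 0 = 0
(((¬ψ ∧ φ) → ψ) → ψ) → ((ψ → (ψ ∧ φ)) → (ψ ∧ φ)) = 1/5 → 0 = 4/5
This gives 4/5 ≠ 1.

No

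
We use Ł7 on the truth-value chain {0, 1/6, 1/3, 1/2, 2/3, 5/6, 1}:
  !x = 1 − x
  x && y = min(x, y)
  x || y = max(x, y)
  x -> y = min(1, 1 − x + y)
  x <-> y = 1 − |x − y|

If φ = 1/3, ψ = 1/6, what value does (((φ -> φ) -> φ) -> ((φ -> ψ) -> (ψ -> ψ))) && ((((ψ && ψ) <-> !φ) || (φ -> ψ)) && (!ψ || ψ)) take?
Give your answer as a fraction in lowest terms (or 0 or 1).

5/6

φ -> φ = 1/3 -> 1/3 = 1
(φ -> φ) -> φ = 1 -> 1/3 = 1/3
φ -> ψ = 1/3 -> 1/6 = 5/6
ψ -> ψ = 1/6 -> 1/6 = 1
(φ -> ψ) -> (ψ -> ψ) = 5/6 -> 1 = 1
((φ -> φ) -> φ) -> ((φ -> ψ) -> (ψ -> ψ)) = 1/3 -> 1 = 1
ψ && ψ = 1/6 && 1/6 = 1/6
!φ = !1/3 = 2/3
(ψ && ψ) <-> !φ = 1/6 <-> 2/3 = 1/2
φ -> ψ = 1/3 -> 1/6 = 5/6
((ψ && ψ) <-> !φ) || (φ -> ψ) = 1/2 || 5/6 = 5/6
!ψ = !1/6 = 5/6
!ψ || ψ = 5/6 || 1/6 = 5/6
(((ψ && ψ) <-> !φ) || (φ -> ψ)) && (!ψ || ψ) = 5/6 && 5/6 = 5/6
(((φ -> φ) -> φ) -> ((φ -> ψ) -> (ψ -> ψ))) && ((((ψ && ψ) <-> !φ) || (φ -> ψ)) && (!ψ || ψ)) = 1 && 5/6 = 5/6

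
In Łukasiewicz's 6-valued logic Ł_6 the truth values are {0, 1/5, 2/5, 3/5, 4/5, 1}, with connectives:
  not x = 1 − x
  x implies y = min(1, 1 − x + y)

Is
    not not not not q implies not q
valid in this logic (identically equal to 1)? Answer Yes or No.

No

Counterexample: take q = 3/5.
not q = not 3/5 = 2/5
not not q = not 2/5 = 3/5
not not not q = not 3/5 = 2/5
not not not not q = not 2/5 = 3/5
not q = not 3/5 = 2/5
not not not not q implies not q = 3/5 implies 2/5 = 4/5
This gives 4/5 ≠ 1.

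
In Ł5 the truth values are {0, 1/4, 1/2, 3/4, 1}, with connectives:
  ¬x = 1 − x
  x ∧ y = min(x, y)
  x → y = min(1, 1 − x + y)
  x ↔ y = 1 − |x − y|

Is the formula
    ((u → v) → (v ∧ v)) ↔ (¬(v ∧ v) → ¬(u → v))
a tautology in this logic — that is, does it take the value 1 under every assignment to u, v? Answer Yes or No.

At u = 1, v = 1/2, for instance:
u → v = 1 → 1/2 = 1/2
v ∧ v = 1/2 ∧ 1/2 = 1/2
(u → v) → (v ∧ v) = 1/2 → 1/2 = 1
¬(v ∧ v) = ¬1/2 = 1/2
¬(u → v) = ¬1/2 = 1/2
¬(v ∧ v) → ¬(u → v) = 1/2 → 1/2 = 1
((u → v) → (v ∧ v)) ↔ (¬(v ∧ v) → ¬(u → v)) = 1 ↔ 1 = 1
and checking the remaining 24 assignments likewise gives ≥ 1 in every case.

Yes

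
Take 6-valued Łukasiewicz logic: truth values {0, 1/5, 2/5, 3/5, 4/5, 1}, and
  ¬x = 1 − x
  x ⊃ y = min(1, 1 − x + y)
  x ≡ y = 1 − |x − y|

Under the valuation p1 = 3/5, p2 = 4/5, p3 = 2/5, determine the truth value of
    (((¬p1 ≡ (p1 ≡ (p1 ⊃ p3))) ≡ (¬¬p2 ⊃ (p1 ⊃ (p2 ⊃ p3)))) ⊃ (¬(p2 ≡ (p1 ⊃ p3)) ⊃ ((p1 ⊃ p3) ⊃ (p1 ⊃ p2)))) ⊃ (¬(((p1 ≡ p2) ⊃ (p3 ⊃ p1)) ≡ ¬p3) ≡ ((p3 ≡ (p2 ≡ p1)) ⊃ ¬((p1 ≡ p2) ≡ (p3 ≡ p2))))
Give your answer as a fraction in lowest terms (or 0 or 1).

4/5

¬p1 = ¬3/5 = 2/5
p1 ⊃ p3 = 3/5 ⊃ 2/5 = 4/5
p1 ≡ (p1 ⊃ p3) = 3/5 ≡ 4/5 = 4/5
¬p1 ≡ (p1 ≡ (p1 ⊃ p3)) = 2/5 ≡ 4/5 = 3/5
¬p2 = ¬4/5 = 1/5
¬¬p2 = ¬1/5 = 4/5
p2 ⊃ p3 = 4/5 ⊃ 2/5 = 3/5
p1 ⊃ (p2 ⊃ p3) = 3/5 ⊃ 3/5 = 1
¬¬p2 ⊃ (p1 ⊃ (p2 ⊃ p3)) = 4/5 ⊃ 1 = 1
(¬p1 ≡ (p1 ≡ (p1 ⊃ p3))) ≡ (¬¬p2 ⊃ (p1 ⊃ (p2 ⊃ p3))) = 3/5 ≡ 1 = 3/5
p1 ⊃ p3 = 3/5 ⊃ 2/5 = 4/5
p2 ≡ (p1 ⊃ p3) = 4/5 ≡ 4/5 = 1
¬(p2 ≡ (p1 ⊃ p3)) = ¬1 = 0
p1 ⊃ p3 = 3/5 ⊃ 2/5 = 4/5
p1 ⊃ p2 = 3/5 ⊃ 4/5 = 1
(p1 ⊃ p3) ⊃ (p1 ⊃ p2) = 4/5 ⊃ 1 = 1
¬(p2 ≡ (p1 ⊃ p3)) ⊃ ((p1 ⊃ p3) ⊃ (p1 ⊃ p2)) = 0 ⊃ 1 = 1
((¬p1 ≡ (p1 ≡ (p1 ⊃ p3))) ≡ (¬¬p2 ⊃ (p1 ⊃ (p2 ⊃ p3)))) ⊃ (¬(p2 ≡ (p1 ⊃ p3)) ⊃ ((p1 ⊃ p3) ⊃ (p1 ⊃ p2))) = 3/5 ⊃ 1 = 1
p1 ≡ p2 = 3/5 ≡ 4/5 = 4/5
p3 ⊃ p1 = 2/5 ⊃ 3/5 = 1
(p1 ≡ p2) ⊃ (p3 ⊃ p1) = 4/5 ⊃ 1 = 1
¬p3 = ¬2/5 = 3/5
((p1 ≡ p2) ⊃ (p3 ⊃ p1)) ≡ ¬p3 = 1 ≡ 3/5 = 3/5
¬(((p1 ≡ p2) ⊃ (p3 ⊃ p1)) ≡ ¬p3) = ¬3/5 = 2/5
p2 ≡ p1 = 4/5 ≡ 3/5 = 4/5
p3 ≡ (p2 ≡ p1) = 2/5 ≡ 4/5 = 3/5
p1 ≡ p2 = 3/5 ≡ 4/5 = 4/5
p3 ≡ p2 = 2/5 ≡ 4/5 = 3/5
(p1 ≡ p2) ≡ (p3 ≡ p2) = 4/5 ≡ 3/5 = 4/5
¬((p1 ≡ p2) ≡ (p3 ≡ p2)) = ¬4/5 = 1/5
(p3 ≡ (p2 ≡ p1)) ⊃ ¬((p1 ≡ p2) ≡ (p3 ≡ p2)) = 3/5 ⊃ 1/5 = 3/5
¬(((p1 ≡ p2) ⊃ (p3 ⊃ p1)) ≡ ¬p3) ≡ ((p3 ≡ (p2 ≡ p1)) ⊃ ¬((p1 ≡ p2) ≡ (p3 ≡ p2))) = 2/5 ≡ 3/5 = 4/5
(((¬p1 ≡ (p1 ≡ (p1 ⊃ p3))) ≡ (¬¬p2 ⊃ (p1 ⊃ (p2 ⊃ p3)))) ⊃ (¬(p2 ≡ (p1 ⊃ p3)) ⊃ ((p1 ⊃ p3) ⊃ (p1 ⊃ p2)))) ⊃ (¬(((p1 ≡ p2) ⊃ (p3 ⊃ p1)) ≡ ¬p3) ≡ ((p3 ≡ (p2 ≡ p1)) ⊃ ¬((p1 ≡ p2) ≡ (p3 ≡ p2)))) = 1 ⊃ 4/5 = 4/5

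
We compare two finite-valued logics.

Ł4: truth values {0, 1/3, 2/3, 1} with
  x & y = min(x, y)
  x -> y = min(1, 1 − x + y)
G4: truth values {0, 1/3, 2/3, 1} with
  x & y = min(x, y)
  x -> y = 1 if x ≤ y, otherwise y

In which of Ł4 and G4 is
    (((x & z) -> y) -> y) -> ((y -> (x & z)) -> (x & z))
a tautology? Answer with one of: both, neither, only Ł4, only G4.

In Ł4: every assignment gives 1 — tautology.
In G4: at x = 1/3, y = 0, z = 1/3 the value is 1/3 — not a tautology.

only Ł4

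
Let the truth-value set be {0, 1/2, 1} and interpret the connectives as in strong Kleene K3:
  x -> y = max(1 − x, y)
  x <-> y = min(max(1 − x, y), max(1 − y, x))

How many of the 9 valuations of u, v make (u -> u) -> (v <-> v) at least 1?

6

u = 0, v = 0 ↦ 1  ≥
u = 0, v = 1/2 ↦ 1/2  <
u = 0, v = 1 ↦ 1  ≥
u = 1/2, v = 0 ↦ 1  ≥
u = 1/2, v = 1/2 ↦ 1/2  <
u = 1/2, v = 1 ↦ 1  ≥
u = 1, v = 0 ↦ 1  ≥
u = 1, v = 1/2 ↦ 1/2  <
u = 1, v = 1 ↦ 1  ≥
So 6 of the 9 assignments meet the threshold.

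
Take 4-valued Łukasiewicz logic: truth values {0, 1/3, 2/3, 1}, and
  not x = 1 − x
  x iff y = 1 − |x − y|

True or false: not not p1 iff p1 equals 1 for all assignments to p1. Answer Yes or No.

Yes

p1 = 0 ↦ 1
p1 = 1/3 ↦ 1
p1 = 2/3 ↦ 1
p1 = 1 ↦ 1
Every assignment gives a value ≥ 1.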